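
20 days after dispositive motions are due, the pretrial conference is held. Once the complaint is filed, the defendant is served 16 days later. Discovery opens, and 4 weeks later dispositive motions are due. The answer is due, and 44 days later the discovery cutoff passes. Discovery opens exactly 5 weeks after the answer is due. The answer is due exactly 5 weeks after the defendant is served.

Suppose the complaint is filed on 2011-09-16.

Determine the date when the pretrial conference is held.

The complaint is filed: Sep 16, 2011.
The defendant is served: Sep 16, 2011 + 16 days = Oct 2, 2011.
The answer is due: Oct 2, 2011 + 5 weeks = Nov 6, 2011.
Discovery opens: Nov 6, 2011 + 5 weeks = Dec 11, 2011.
Dispositive motions are due: Dec 11, 2011 + 4 weeks = Jan 8, 2012.
The pretrial conference is held: Jan 8, 2012 + 20 days = Jan 28, 2012.

2012-01-28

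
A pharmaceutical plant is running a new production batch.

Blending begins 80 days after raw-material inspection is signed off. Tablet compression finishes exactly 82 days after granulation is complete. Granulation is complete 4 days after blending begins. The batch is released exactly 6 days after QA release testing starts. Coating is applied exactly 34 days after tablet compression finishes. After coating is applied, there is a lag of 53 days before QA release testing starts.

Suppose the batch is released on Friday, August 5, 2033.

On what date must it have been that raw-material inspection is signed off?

Friday, November 19, 2032

The batch is released: Aug 5, 2033.
QA release testing starts: Aug 5, 2033 − 6 days = Jul 30, 2033.
Coating is applied: Jul 30, 2033 − 53 days = Jun 7, 2033.
Tablet compression finishes: Jun 7, 2033 − 34 days = May 4, 2033.
Granulation is complete: May 4, 2033 − 82 days = Feb 11, 2033.
Blending begins: Feb 11, 2033 − 4 days = Feb 7, 2033.
Raw-material inspection is signed off: Feb 7, 2033 − 80 days = Nov 19, 2032.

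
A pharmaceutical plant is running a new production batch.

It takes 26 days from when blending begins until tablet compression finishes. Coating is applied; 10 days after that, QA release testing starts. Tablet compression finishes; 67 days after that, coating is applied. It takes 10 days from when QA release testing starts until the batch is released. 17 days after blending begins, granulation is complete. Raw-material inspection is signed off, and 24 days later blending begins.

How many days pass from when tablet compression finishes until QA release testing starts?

Causal path: tablet compression finishes → coating is applied → QA release testing starts.
Total delay along the path: 67 + 10 = 77 days.

77 days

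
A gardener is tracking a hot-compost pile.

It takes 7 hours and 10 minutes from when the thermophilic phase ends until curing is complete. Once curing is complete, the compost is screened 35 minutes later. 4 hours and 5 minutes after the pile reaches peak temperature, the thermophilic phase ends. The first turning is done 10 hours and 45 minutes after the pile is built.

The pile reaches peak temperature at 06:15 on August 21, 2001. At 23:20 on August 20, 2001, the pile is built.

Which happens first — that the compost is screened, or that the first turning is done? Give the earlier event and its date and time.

The pile reaches peak temperature: 06:15 Aug 21, 2001.
The thermophilic phase ends: 06:15 Aug 21, 2001 + 4h05m = 10:20 Aug 21, 2001.
Curing is complete: 10:20 Aug 21, 2001 + 7h10m = 17:30 Aug 21, 2001.
The compost is screened: 17:30 Aug 21, 2001 + 35m = 18:05 Aug 21, 2001.
The pile is built: 23:20 Aug 20, 2001.
The first turning is done: 23:20 Aug 20, 2001 + 10h45m = 10:05 Aug 21, 2001.
Comparing: the compost is screened at 18:05 Aug 21, 2001 vs the first turning is done at 10:05 Aug 21, 2001. Earlier: the first turning is done.

The first turning is done — 10:05 on August 21, 2001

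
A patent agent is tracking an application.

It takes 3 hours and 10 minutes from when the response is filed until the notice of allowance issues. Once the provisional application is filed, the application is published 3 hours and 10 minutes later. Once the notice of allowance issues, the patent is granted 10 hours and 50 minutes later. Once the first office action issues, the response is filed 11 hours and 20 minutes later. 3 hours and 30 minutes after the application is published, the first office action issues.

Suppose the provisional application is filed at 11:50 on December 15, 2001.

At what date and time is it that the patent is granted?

19:50 on December 16, 2001

The provisional application is filed: 11:50 Dec 15, 2001.
The application is published: 11:50 Dec 15, 2001 + 3h10m = 15:00 Dec 15, 2001.
The first office action issues: 15:00 Dec 15, 2001 + 3h30m = 18:30 Dec 15, 2001.
The response is filed: 18:30 Dec 15, 2001 + 11h20m = 05:50 Dec 16, 2001.
The notice of allowance issues: 05:50 Dec 16, 2001 + 3h10m = 09:00 Dec 16, 2001.
The patent is granted: 09:00 Dec 16, 2001 + 10h50m = 19:50 Dec 16, 2001.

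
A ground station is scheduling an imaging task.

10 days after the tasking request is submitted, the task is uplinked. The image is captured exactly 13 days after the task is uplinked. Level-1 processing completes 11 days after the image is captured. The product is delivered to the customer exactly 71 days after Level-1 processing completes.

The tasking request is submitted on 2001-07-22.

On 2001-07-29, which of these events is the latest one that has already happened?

The tasking request is submitted: Jul 22, 2001.
The task is uplinked: Jul 22, 2001 + 10 days = Aug 1, 2001.
The image is captured: Aug 1, 2001 + 13 days = Aug 14, 2001.
Level-1 processing completes: Aug 14, 2001 + 11 days = Aug 25, 2001.
The product is delivered to the customer: Aug 25, 2001 + 71 days = Nov 4, 2001.
Jul 29, 2001 falls between when the tasking request is submitted (Jul 22, 2001) and when the task is uplinked (Aug 1, 2001).

The tasking request is submitted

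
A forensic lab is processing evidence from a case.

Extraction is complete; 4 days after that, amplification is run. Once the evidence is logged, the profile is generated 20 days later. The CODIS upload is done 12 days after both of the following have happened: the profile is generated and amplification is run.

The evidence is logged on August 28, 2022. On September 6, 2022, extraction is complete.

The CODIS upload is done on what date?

The evidence is logged: Aug 28, 2022.
The profile is generated: Aug 28, 2022 + 20 days = Sep 17, 2022.
Extraction is complete: Sep 6, 2022.
Amplification is run: Sep 6, 2022 + 4 days = Sep 10, 2022.
Both prerequisites met — the profile is generated (Sep 17, 2022), amplification is run (Sep 10, 2022); the later is Sep 17, 2022.
The CODIS upload is done: Sep 17, 2022 + 12 days = Sep 29, 2022.

September 29, 2022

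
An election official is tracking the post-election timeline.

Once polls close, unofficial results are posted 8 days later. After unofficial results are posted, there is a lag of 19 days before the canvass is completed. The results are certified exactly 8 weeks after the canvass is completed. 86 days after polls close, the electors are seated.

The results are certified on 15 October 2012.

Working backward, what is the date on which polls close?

24 July 2012

The results are certified: Oct 15, 2012.
The canvass is completed: Oct 15, 2012 − 8 weeks = Aug 20, 2012.
Unofficial results are posted: Aug 20, 2012 − 19 days = Aug 1, 2012.
Polls close: Aug 1, 2012 − 8 days = Jul 24, 2012.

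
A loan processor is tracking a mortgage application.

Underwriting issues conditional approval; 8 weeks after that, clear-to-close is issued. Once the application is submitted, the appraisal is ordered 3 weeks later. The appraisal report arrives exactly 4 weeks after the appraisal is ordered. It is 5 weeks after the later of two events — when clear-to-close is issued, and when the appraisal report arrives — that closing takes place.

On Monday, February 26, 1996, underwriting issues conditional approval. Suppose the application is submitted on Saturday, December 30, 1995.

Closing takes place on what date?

Monday, May 27, 1996

Underwriting issues conditional approval: Feb 26, 1996.
Clear-to-close is issued: Feb 26, 1996 + 8 weeks = Apr 22, 1996.
The application is submitted: Dec 30, 1995.
The appraisal is ordered: Dec 30, 1995 + 3 weeks = Jan 20, 1996.
The appraisal report arrives: Jan 20, 1996 + 4 weeks = Feb 17, 1996.
Both prerequisites met — clear-to-close is issued (Apr 22, 1996), the appraisal report arrives (Feb 17, 1996); the later is Apr 22, 1996.
Closing takes place: Apr 22, 1996 + 5 weeks = May 27, 1996.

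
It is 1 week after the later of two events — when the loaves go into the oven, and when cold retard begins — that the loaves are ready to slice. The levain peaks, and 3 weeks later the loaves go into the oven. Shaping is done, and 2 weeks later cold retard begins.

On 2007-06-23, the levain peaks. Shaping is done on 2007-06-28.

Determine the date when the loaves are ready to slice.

2007-07-21

The levain peaks: Jun 23, 2007.
The loaves go into the oven: Jun 23, 2007 + 3 weeks = Jul 14, 2007.
Shaping is done: Jun 28, 2007.
Cold retard begins: Jun 28, 2007 + 2 weeks = Jul 12, 2007.
Both prerequisites met — the loaves go into the oven (Jul 14, 2007), cold retard begins (Jul 12, 2007); the later is Jul 14, 2007.
The loaves are ready to slice: Jul 14, 2007 + 1 week = Jul 21, 2007.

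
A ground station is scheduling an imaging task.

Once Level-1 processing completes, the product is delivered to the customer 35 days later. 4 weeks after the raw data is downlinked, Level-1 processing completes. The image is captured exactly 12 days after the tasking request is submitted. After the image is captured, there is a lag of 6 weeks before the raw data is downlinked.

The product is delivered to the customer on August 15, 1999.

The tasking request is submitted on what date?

April 20, 1999

The product is delivered to the customer: Aug 15, 1999.
Level-1 processing completes: Aug 15, 1999 − 35 days = Jul 11, 1999.
The raw data is downlinked: Jul 11, 1999 − 4 weeks = Jun 13, 1999.
The image is captured: Jun 13, 1999 − 6 weeks = May 2, 1999.
The tasking request is submitted: May 2, 1999 − 12 days = Apr 20, 1999.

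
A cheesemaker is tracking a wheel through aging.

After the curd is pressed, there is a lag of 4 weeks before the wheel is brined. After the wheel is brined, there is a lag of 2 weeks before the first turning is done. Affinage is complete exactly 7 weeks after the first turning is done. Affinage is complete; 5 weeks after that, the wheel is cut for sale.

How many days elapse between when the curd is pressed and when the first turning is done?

42 days

Causal path: the curd is pressed → the wheel is brined → the first turning is done.
Total delay along the path: 4 + 2 weeks = 6 weeks = 42 days.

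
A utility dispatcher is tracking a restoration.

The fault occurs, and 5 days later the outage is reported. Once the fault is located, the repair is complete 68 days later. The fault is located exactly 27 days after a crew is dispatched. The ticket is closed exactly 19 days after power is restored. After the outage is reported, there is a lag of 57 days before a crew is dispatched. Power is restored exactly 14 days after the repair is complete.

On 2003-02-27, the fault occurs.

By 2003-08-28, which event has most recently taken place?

The fault occurs: Feb 27, 2003.
The outage is reported: Feb 27, 2003 + 5 days = Mar 4, 2003.
A crew is dispatched: Mar 4, 2003 + 57 days = Apr 30, 2003.
The fault is located: Apr 30, 2003 + 27 days = May 27, 2003.
The repair is complete: May 27, 2003 + 68 days = Aug 3, 2003.
Power is restored: Aug 3, 2003 + 14 days = Aug 17, 2003.
The ticket is closed: Aug 17, 2003 + 19 days = Sep 5, 2003.
Aug 28, 2003 falls between when power is restored (Aug 17, 2003) and when the ticket is closed (Sep 5, 2003).

Power is restored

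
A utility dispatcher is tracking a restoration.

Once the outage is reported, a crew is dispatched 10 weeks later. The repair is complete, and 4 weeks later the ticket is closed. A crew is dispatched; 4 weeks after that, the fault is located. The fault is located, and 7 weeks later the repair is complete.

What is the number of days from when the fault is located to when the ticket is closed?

77 days

Causal path: the fault is located → the repair is complete → the ticket is closed.
Total delay along the path: 7 + 4 weeks = 11 weeks = 77 days.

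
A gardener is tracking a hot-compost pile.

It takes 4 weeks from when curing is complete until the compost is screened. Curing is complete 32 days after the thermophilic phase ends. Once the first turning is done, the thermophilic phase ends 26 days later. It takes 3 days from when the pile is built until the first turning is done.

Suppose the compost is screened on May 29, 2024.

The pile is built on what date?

Mar 1, 2024

The compost is screened: May 29, 2024.
Curing is complete: May 29, 2024 − 4 weeks = May 1, 2024.
The thermophilic phase ends: May 1, 2024 − 32 days = Mar 30, 2024.
The first turning is done: Mar 30, 2024 − 26 days = Mar 4, 2024.
The pile is built: Mar 4, 2024 − 3 days = Mar 1, 2024.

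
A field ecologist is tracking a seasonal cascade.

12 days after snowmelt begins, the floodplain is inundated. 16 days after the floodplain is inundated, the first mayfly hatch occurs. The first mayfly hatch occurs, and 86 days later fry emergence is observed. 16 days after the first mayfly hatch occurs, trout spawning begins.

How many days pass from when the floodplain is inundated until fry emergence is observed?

102 days

Causal path: the floodplain is inundated → the first mayfly hatch occurs → fry emergence is observed.
Total delay along the path: 16 + 86 = 102 days.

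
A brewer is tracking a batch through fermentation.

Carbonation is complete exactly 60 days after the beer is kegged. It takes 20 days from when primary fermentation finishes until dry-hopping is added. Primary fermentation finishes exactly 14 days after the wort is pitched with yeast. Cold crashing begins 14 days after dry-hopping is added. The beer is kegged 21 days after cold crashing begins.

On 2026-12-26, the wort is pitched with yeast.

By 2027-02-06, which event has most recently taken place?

Dry-hopping is added

The wort is pitched with yeast: Dec 26, 2026.
Primary fermentation finishes: Dec 26, 2026 + 14 days = Jan 9, 2027.
Dry-hopping is added: Jan 9, 2027 + 20 days = Jan 29, 2027.
Cold crashing begins: Jan 29, 2027 + 14 days = Feb 12, 2027.
The beer is kegged: Feb 12, 2027 + 21 days = Mar 5, 2027.
Carbonation is complete: Mar 5, 2027 + 60 days = May 4, 2027.
Feb 6, 2027 falls between when dry-hopping is added (Jan 29, 2027) and when cold crashing begins (Feb 12, 2027).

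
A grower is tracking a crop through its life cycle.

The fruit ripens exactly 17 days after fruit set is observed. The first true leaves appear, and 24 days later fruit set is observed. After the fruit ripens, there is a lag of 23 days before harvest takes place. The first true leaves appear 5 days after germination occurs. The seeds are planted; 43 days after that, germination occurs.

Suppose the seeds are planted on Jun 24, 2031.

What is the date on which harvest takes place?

The seeds are planted: Jun 24, 2031.
Germination occurs: Jun 24, 2031 + 43 days = Aug 6, 2031.
The first true leaves appear: Aug 6, 2031 + 5 days = Aug 11, 2031.
Fruit set is observed: Aug 11, 2031 + 24 days = Sep 4, 2031.
The fruit ripens: Sep 4, 2031 + 17 days = Sep 21, 2031.
Harvest takes place: Sep 21, 2031 + 23 days = Oct 14, 2031.

Oct 14, 2031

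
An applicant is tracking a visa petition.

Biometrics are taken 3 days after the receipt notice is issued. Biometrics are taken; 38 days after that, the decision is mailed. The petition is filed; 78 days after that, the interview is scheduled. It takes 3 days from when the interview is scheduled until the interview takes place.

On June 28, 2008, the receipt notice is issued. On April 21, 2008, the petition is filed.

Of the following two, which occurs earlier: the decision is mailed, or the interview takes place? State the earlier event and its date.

The receipt notice is issued: Jun 28, 2008.
Biometrics are taken: Jun 28, 2008 + 3 days = Jul 1, 2008.
The decision is mailed: Jul 1, 2008 + 38 days = Aug 8, 2008.
The petition is filed: Apr 21, 2008.
The interview is scheduled: Apr 21, 2008 + 78 days = Jul 8, 2008.
The interview takes place: Jul 8, 2008 + 3 days = Jul 11, 2008.
Comparing: the decision is mailed on Aug 8, 2008 vs the interview takes place on Jul 11, 2008. Earlier: the interview takes place.

The interview takes place — July 11, 2008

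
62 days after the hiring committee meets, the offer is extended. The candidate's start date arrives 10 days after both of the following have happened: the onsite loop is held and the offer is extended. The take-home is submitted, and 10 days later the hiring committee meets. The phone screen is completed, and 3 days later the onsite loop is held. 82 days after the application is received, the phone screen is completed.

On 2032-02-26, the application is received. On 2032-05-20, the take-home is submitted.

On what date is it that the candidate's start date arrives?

2032-08-10

The application is received: Feb 26, 2032.
The phone screen is completed: Feb 26, 2032 + 82 days = May 18, 2032.
The onsite loop is held: May 18, 2032 + 3 days = May 21, 2032.
The take-home is submitted: May 20, 2032.
The hiring committee meets: May 20, 2032 + 10 days = May 30, 2032.
The offer is extended: May 30, 2032 + 62 days = Jul 31, 2032.
Both prerequisites met — the onsite loop is held (May 21, 2032), the offer is extended (Jul 31, 2032); the later is Jul 31, 2032.
The candidate's start date arrives: Jul 31, 2032 + 10 days = Aug 10, 2032.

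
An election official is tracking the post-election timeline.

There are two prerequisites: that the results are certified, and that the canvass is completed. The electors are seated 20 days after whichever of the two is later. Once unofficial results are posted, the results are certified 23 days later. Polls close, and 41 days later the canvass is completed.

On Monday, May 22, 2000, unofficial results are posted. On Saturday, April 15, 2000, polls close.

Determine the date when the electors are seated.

Tuesday, July 4, 2000

Unofficial results are posted: May 22, 2000.
The results are certified: May 22, 2000 + 23 days = Jun 14, 2000.
Polls close: Apr 15, 2000.
The canvass is completed: Apr 15, 2000 + 41 days = May 26, 2000.
Both prerequisites met — the results are certified (Jun 14, 2000), the canvass is completed (May 26, 2000); the later is Jun 14, 2000.
The electors are seated: Jun 14, 2000 + 20 days = Jul 4, 2000.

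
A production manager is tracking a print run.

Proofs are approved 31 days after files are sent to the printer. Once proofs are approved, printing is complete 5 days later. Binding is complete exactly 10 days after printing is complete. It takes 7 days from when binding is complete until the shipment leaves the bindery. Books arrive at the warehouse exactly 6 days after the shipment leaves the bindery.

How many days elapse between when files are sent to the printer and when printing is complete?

36 days

Causal path: files are sent to the printer → proofs are approved → printing is complete.
Total delay along the path: 31 + 5 = 36 days.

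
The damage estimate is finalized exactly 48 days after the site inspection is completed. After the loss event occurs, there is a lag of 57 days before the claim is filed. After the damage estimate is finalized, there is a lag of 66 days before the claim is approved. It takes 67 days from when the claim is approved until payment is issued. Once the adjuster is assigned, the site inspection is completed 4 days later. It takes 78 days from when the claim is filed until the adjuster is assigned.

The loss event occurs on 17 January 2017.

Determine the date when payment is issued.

3 December 2017

The loss event occurs: Jan 17, 2017.
The claim is filed: Jan 17, 2017 + 57 days = Mar 15, 2017.
The adjuster is assigned: Mar 15, 2017 + 78 days = Jun 1, 2017.
The site inspection is completed: Jun 1, 2017 + 4 days = Jun 5, 2017.
The damage estimate is finalized: Jun 5, 2017 + 48 days = Jul 23, 2017.
The claim is approved: Jul 23, 2017 + 66 days = Sep 27, 2017.
Payment is issued: Sep 27, 2017 + 67 days = Dec 3, 2017.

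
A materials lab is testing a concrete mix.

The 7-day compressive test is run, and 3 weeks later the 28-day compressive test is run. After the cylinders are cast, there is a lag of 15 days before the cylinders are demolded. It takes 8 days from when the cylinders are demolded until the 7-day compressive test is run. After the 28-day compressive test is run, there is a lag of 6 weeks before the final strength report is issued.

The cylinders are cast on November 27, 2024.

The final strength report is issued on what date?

February 21, 2025

The cylinders are cast: Nov 27, 2024.
The cylinders are demolded: Nov 27, 2024 + 15 days = Dec 12, 2024.
The 7-day compressive test is run: Dec 12, 2024 + 8 days = Dec 20, 2024.
The 28-day compressive test is run: Dec 20, 2024 + 3 weeks = Jan 10, 2025.
The final strength report is issued: Jan 10, 2025 + 6 weeks = Feb 21, 2025.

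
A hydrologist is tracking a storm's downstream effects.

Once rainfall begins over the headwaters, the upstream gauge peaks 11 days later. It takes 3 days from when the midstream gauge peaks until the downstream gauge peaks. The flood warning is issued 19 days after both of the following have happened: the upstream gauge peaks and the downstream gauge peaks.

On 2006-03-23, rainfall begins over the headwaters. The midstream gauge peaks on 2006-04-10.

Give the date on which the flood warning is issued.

Rainfall begins over the headwaters: Mar 23, 2006.
The upstream gauge peaks: Mar 23, 2006 + 11 days = Apr 3, 2006.
The midstream gauge peaks: Apr 10, 2006.
The downstream gauge peaks: Apr 10, 2006 + 3 days = Apr 13, 2006.
Both prerequisites met — the upstream gauge peaks (Apr 3, 2006), the downstream gauge peaks (Apr 13, 2006); the later is Apr 13, 2006.
The flood warning is issued: Apr 13, 2006 + 19 days = May 2, 2006.

2006-05-02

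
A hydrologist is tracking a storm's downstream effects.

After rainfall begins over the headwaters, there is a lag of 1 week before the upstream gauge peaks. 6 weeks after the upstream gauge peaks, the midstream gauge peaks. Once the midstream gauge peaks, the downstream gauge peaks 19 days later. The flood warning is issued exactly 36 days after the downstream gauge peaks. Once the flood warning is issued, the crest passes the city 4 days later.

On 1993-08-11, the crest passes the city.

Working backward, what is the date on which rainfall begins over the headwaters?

1993-04-25

The crest passes the city: Aug 11, 1993.
The flood warning is issued: Aug 11, 1993 − 4 days = Aug 7, 1993.
The downstream gauge peaks: Aug 7, 1993 − 36 days = Jul 2, 1993.
The midstream gauge peaks: Jul 2, 1993 − 19 days = Jun 13, 1993.
The upstream gauge peaks: Jun 13, 1993 − 6 weeks = May 2, 1993.
Rainfall begins over the headwaters: May 2, 1993 − 1 week = Apr 25, 1993.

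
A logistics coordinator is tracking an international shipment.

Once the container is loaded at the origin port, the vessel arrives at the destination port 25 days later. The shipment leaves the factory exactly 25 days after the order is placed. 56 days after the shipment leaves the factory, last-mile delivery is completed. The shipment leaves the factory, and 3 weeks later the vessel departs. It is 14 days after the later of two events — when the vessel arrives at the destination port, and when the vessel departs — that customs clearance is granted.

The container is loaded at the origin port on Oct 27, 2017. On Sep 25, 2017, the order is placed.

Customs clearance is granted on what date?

The container is loaded at the origin port: Oct 27, 2017.
The vessel arrives at the destination port: Oct 27, 2017 + 25 days = Nov 21, 2017.
The order is placed: Sep 25, 2017.
The shipment leaves the factory: Sep 25, 2017 + 25 days = Oct 20, 2017.
The vessel departs: Oct 20, 2017 + 3 weeks = Nov 10, 2017.
Both prerequisites met — the vessel arrives at the destination port (Nov 21, 2017), the vessel departs (Nov 10, 2017); the later is Nov 21, 2017.
Customs clearance is granted: Nov 21, 2017 + 14 days = Dec 5, 2017.

Dec 5, 2017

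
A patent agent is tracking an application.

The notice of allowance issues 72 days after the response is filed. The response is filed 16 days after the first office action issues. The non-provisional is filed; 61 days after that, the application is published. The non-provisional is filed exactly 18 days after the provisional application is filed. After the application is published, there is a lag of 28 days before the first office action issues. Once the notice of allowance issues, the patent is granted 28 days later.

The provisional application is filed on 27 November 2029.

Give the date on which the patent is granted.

8 July 2030

The provisional application is filed: Nov 27, 2029.
The non-provisional is filed: Nov 27, 2029 + 18 days = Dec 15, 2029.
The application is published: Dec 15, 2029 + 61 days = Feb 14, 2030.
The first office action issues: Feb 14, 2030 + 28 days = Mar 14, 2030.
The response is filed: Mar 14, 2030 + 16 days = Mar 30, 2030.
The notice of allowance issues: Mar 30, 2030 + 72 days = Jun 10, 2030.
The patent is granted: Jun 10, 2030 + 28 days = Jul 8, 2030.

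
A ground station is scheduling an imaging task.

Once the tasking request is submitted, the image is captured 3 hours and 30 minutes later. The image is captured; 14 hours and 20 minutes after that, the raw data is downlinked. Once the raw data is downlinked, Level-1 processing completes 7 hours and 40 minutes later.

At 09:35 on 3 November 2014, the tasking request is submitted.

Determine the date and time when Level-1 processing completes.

The tasking request is submitted: 09:35 Nov 3, 2014.
The image is captured: 09:35 Nov 3, 2014 + 3h30m = 13:05 Nov 3, 2014.
The raw data is downlinked: 13:05 Nov 3, 2014 + 14h20m = 03:25 Nov 4, 2014.
Level-1 processing completes: 03:25 Nov 4, 2014 + 7h40m = 11:05 Nov 4, 2014.

11:05 on 4 November 2014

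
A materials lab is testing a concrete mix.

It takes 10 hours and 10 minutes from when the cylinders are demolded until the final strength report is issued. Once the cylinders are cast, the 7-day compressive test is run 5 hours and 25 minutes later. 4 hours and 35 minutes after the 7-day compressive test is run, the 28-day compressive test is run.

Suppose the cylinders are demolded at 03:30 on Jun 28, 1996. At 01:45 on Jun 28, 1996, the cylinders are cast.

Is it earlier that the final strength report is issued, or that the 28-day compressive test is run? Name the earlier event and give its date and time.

The 28-day compressive test is run — 11:45 on Jun 28, 1996

The cylinders are demolded: 03:30 Jun 28, 1996.
The final strength report is issued: 03:30 Jun 28, 1996 + 10h10m = 13:40 Jun 28, 1996.
The cylinders are cast: 01:45 Jun 28, 1996.
The 7-day compressive test is run: 01:45 Jun 28, 1996 + 5h25m = 07:10 Jun 28, 1996.
The 28-day compressive test is run: 07:10 Jun 28, 1996 + 4h35m = 11:45 Jun 28, 1996.
Comparing: the final strength report is issued at 13:40 Jun 28, 1996 vs the 28-day compressive test is run at 11:45 Jun 28, 1996. Earlier: the 28-day compressive test is run.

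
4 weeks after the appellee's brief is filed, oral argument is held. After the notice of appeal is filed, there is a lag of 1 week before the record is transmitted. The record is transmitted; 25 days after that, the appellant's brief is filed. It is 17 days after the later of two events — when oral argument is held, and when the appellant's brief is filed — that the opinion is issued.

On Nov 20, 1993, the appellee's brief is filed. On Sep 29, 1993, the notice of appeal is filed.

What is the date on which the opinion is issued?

The appellee's brief is filed: Nov 20, 1993.
Oral argument is held: Nov 20, 1993 + 4 weeks = Dec 18, 1993.
The notice of appeal is filed: Sep 29, 1993.
The record is transmitted: Sep 29, 1993 + 1 week = Oct 6, 1993.
The appellant's brief is filed: Oct 6, 1993 + 25 days = Oct 31, 1993.
Both prerequisites met — oral argument is held (Dec 18, 1993), the appellant's brief is filed (Oct 31, 1993); the later is Dec 18, 1993.
The opinion is issued: Dec 18, 1993 + 17 days = Jan 4, 1994.

Jan 4, 1994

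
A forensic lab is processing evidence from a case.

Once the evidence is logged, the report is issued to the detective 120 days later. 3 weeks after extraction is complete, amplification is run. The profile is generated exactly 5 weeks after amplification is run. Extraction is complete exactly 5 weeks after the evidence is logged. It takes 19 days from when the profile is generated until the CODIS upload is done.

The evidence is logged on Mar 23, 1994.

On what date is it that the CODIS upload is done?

Jul 11, 1994

The evidence is logged: Mar 23, 1994.
Extraction is complete: Mar 23, 1994 + 5 weeks = Apr 27, 1994.
Amplification is run: Apr 27, 1994 + 3 weeks = May 18, 1994.
The profile is generated: May 18, 1994 + 5 weeks = Jun 22, 1994.
The CODIS upload is done: Jun 22, 1994 + 19 days = Jul 11, 1994.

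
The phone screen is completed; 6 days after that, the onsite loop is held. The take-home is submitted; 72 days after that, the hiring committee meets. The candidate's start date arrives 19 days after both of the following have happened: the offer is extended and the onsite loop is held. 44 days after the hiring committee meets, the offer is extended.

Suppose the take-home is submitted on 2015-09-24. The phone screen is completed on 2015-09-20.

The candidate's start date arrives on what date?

The take-home is submitted: Sep 24, 2015.
The hiring committee meets: Sep 24, 2015 + 72 days = Dec 5, 2015.
The offer is extended: Dec 5, 2015 + 44 days = Jan 18, 2016.
The phone screen is completed: Sep 20, 2015.
The onsite loop is held: Sep 20, 2015 + 6 days = Sep 26, 2015.
Both prerequisites met — the offer is extended (Jan 18, 2016), the onsite loop is held (Sep 26, 2015); the later is Jan 18, 2016.
The candidate's start date arrives: Jan 18, 2016 + 19 days = Feb 6, 2016.

2016-02-06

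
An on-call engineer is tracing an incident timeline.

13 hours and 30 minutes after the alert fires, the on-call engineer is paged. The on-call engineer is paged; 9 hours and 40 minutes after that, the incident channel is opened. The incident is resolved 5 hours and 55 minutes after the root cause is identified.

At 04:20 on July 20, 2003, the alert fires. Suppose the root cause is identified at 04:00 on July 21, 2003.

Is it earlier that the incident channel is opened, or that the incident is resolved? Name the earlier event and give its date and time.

The alert fires: 04:20 Jul 20, 2003.
The on-call engineer is paged: 04:20 Jul 20, 2003 + 13h30m = 17:50 Jul 20, 2003.
The incident channel is opened: 17:50 Jul 20, 2003 + 9h40m = 03:30 Jul 21, 2003.
The root cause is identified: 04:00 Jul 21, 2003.
The incident is resolved: 04:00 Jul 21, 2003 + 5h55m = 09:55 Jul 21, 2003.
Comparing: the incident channel is opened at 03:30 Jul 21, 2003 vs the incident is resolved at 09:55 Jul 21, 2003. Earlier: the incident channel is opened.

The incident channel is opened — 03:30 on July 21, 2003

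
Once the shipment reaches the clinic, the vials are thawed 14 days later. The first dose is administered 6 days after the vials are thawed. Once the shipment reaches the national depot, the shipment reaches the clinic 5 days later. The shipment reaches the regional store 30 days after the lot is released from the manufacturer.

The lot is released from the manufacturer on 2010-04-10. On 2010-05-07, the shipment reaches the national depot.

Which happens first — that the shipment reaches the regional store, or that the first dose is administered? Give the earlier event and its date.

The shipment reaches the regional store — 2010-05-10

The lot is released from the manufacturer: Apr 10, 2010.
The shipment reaches the regional store: Apr 10, 2010 + 30 days = May 10, 2010.
The shipment reaches the national depot: May 7, 2010.
The shipment reaches the clinic: May 7, 2010 + 5 days = May 12, 2010.
The vials are thawed: May 12, 2010 + 14 days = May 26, 2010.
The first dose is administered: May 26, 2010 + 6 days = Jun 1, 2010.
Comparing: the shipment reaches the regional store on May 10, 2010 vs the first dose is administered on Jun 1, 2010. Earlier: the shipment reaches the regional store.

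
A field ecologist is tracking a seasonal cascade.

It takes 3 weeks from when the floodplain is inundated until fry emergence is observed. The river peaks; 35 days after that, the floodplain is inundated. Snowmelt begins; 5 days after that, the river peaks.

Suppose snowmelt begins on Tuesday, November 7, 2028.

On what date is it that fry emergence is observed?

Sunday, January 7, 2029

Snowmelt begins: Nov 7, 2028.
The river peaks: Nov 7, 2028 + 5 days = Nov 12, 2028.
The floodplain is inundated: Nov 12, 2028 + 35 days = Dec 17, 2028.
Fry emergence is observed: Dec 17, 2028 + 3 weeks = Jan 7, 2029.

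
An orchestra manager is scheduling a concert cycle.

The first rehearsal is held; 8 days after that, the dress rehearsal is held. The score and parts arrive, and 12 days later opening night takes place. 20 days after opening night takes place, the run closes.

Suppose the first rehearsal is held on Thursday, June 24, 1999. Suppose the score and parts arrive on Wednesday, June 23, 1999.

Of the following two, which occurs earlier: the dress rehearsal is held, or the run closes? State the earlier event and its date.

The first rehearsal is held: Jun 24, 1999.
The dress rehearsal is held: Jun 24, 1999 + 8 days = Jul 2, 1999.
The score and parts arrive: Jun 23, 1999.
Opening night takes place: Jun 23, 1999 + 12 days = Jul 5, 1999.
The run closes: Jul 5, 1999 + 20 days = Jul 25, 1999.
Comparing: the dress rehearsal is held on Jul 2, 1999 vs the run closes on Jul 25, 1999. Earlier: the dress rehearsal is held.

The dress rehearsal is held — Friday, July 2, 1999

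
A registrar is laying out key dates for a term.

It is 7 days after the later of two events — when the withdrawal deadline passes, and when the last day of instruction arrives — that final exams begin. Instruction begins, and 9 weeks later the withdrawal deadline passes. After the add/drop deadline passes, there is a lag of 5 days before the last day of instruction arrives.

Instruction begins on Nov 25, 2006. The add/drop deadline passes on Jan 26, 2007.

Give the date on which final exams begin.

Instruction begins: Nov 25, 2006.
The withdrawal deadline passes: Nov 25, 2006 + 9 weeks = Jan 27, 2007.
The add/drop deadline passes: Jan 26, 2007.
The last day of instruction arrives: Jan 26, 2007 + 5 days = Jan 31, 2007.
Both prerequisites met — the withdrawal deadline passes (Jan 27, 2007), the last day of instruction arrives (Jan 31, 2007); the later is Jan 31, 2007.
Final exams begin: Jan 31, 2007 + 7 days = Feb 7, 2007.

Feb 7, 2007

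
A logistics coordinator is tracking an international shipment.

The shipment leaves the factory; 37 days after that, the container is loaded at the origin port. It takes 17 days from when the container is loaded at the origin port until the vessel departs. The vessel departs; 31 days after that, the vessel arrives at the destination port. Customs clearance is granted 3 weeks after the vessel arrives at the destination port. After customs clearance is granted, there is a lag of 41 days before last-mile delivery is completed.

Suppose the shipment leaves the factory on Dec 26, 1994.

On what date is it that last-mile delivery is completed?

May 22, 1995

The shipment leaves the factory: Dec 26, 1994.
The container is loaded at the origin port: Dec 26, 1994 + 37 days = Feb 1, 1995.
The vessel departs: Feb 1, 1995 + 17 days = Feb 18, 1995.
The vessel arrives at the destination port: Feb 18, 1995 + 31 days = Mar 21, 1995.
Customs clearance is granted: Mar 21, 1995 + 3 weeks = Apr 11, 1995.
Last-mile delivery is completed: Apr 11, 1995 + 41 days = May 22, 1995.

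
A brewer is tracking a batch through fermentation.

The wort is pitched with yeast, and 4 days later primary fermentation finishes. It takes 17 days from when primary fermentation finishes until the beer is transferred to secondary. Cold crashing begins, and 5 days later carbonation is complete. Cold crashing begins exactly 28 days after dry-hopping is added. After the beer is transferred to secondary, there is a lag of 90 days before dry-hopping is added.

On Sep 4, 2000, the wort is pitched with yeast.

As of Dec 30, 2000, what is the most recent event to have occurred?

Dry-hopping is added

The wort is pitched with yeast: Sep 4, 2000.
Primary fermentation finishes: Sep 4, 2000 + 4 days = Sep 8, 2000.
The beer is transferred to secondary: Sep 8, 2000 + 17 days = Sep 25, 2000.
Dry-hopping is added: Sep 25, 2000 + 90 days = Dec 24, 2000.
Cold crashing begins: Dec 24, 2000 + 28 days = Jan 21, 2001.
Carbonation is complete: Jan 21, 2001 + 5 days = Jan 26, 2001.
Dec 30, 2000 falls between when dry-hopping is added (Dec 24, 2000) and when cold crashing begins (Jan 21, 2001).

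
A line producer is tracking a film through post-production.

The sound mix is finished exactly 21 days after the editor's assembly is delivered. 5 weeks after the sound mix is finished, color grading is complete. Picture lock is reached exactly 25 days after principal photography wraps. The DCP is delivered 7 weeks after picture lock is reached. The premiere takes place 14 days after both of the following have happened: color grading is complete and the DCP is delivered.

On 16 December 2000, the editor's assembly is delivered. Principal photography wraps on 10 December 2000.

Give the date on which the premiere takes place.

The editor's assembly is delivered: Dec 16, 2000.
The sound mix is finished: Dec 16, 2000 + 21 days = Jan 6, 2001.
Color grading is complete: Jan 6, 2001 + 5 weeks = Feb 10, 2001.
Principal photography wraps: Dec 10, 2000.
Picture lock is reached: Dec 10, 2000 + 25 days = Jan 4, 2001.
The DCP is delivered: Jan 4, 2001 + 7 weeks = Feb 22, 2001.
Both prerequisites met — color grading is complete (Feb 10, 2001), the DCP is delivered (Feb 22, 2001); the later is Feb 22, 2001.
The premiere takes place: Feb 22, 2001 + 14 days = Mar 8, 2001.

8 March 2001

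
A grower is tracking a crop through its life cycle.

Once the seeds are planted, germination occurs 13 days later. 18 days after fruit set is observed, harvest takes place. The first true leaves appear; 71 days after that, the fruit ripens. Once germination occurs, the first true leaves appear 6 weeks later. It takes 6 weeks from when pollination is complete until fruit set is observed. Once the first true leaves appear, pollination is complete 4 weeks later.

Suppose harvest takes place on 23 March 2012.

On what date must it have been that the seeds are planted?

1 November 2011

Harvest takes place: Mar 23, 2012.
Fruit set is observed: Mar 23, 2012 − 18 days = Mar 5, 2012.
Pollination is complete: Mar 5, 2012 − 6 weeks = Jan 23, 2012.
The first true leaves appear: Jan 23, 2012 − 4 weeks = Dec 26, 2011.
Germination occurs: Dec 26, 2011 − 6 weeks = Nov 14, 2011.
The seeds are planted: Nov 14, 2011 − 13 days = Nov 1, 2011.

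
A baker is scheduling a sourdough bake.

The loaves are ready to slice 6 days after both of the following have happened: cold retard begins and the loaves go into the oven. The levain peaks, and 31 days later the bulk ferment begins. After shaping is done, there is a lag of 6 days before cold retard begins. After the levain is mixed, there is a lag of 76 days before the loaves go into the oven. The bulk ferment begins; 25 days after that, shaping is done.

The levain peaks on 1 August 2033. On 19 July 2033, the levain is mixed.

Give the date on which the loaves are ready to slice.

The levain peaks: Aug 1, 2033.
The bulk ferment begins: Aug 1, 2033 + 31 days = Sep 1, 2033.
Shaping is done: Sep 1, 2033 + 25 days = Sep 26, 2033.
Cold retard begins: Sep 26, 2033 + 6 days = Oct 2, 2033.
The levain is mixed: Jul 19, 2033.
The loaves go into the oven: Jul 19, 2033 + 76 days = Oct 3, 2033.
Both prerequisites met — cold retard begins (Oct 2, 2033), the loaves go into the oven (Oct 3, 2033); the later is Oct 3, 2033.
The loaves are ready to slice: Oct 3, 2033 + 6 days = Oct 9, 2033.

9 October 2033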